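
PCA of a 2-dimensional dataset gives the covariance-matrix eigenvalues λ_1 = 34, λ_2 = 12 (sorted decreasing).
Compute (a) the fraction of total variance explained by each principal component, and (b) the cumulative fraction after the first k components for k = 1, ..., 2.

Step 1 — total variance = trace(Sigma) = Σ λ_i = 34 + 12 = 46.

Step 2 — fraction explained by component i = λ_i / Σ λ:
  PC1: 34/46 = 0.7391
  PC2: 12/46 = 0.2609

Step 3 — cumulative fraction after k components = (λ_1 + ... + λ_k) / Σ λ:
  k = 1: 34/46 = 0.7391
  k = 2: (34 + 12)/46 = 46/46 = 1

Summary (fraction, with percent):

explained: PC1 0.7391 (73.91%), PC2 0.2609 (26.09%);  cumulative: 0.7391, 1


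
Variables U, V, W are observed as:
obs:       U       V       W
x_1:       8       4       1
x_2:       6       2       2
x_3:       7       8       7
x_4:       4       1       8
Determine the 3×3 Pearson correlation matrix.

Step 1 — column means:
  mean(U) = (8 + 6 + 7 + 4) / 4 = 25/4 = 6.25
  mean(V) = (4 + 2 + 8 + 1) / 4 = 15/4 = 3.75
  mean(W) = (1 + 2 + 7 + 8) / 4 = 18/4 = 4.5

Step 2 — sample variances and covariances s[i,j] = (1/(n-1)) · Σ_k (x_{k,i} - mean_i) · (x_{k,j} - mean_j), with n-1 = 3:
  s[U,U] = ((1.75)·(1.75) + (-0.25)·(-0.25) + (0.75)·(0.75) + (-2.25)·(-2.25)) / 3 = 8.75/3 = 2.9167
  s[U,V] = ((1.75)·(0.25) + (-0.25)·(-1.75) + (0.75)·(4.25) + (-2.25)·(-2.75)) / 3 = 10.25/3 = 3.4167
  s[U,W] = ((1.75)·(-3.5) + (-0.25)·(-2.5) + (0.75)·(2.5) + (-2.25)·(3.5)) / 3 = -11.5/3 = -3.8333
  s[V,V] = ((0.25)·(0.25) + (-1.75)·(-1.75) + (4.25)·(4.25) + (-2.75)·(-2.75)) / 3 = 28.75/3 = 9.5833
  s[V,W] = ((0.25)·(-3.5) + (-1.75)·(-2.5) + (4.25)·(2.5) + (-2.75)·(3.5)) / 3 = 4.5/3 = 1.5
  s[W,W] = ((-3.5)·(-3.5) + (-2.5)·(-2.5) + (2.5)·(2.5) + (3.5)·(3.5)) / 3 = 37/3 = 12.3333
  Sample standard deviations s_i = √(s[i,i]):
  s(U) = √(2.9167) = 1.7078
  s(V) = √(9.5833) = 3.0957
  s(W) = √(12.3333) = 3.5119

Step 3 — r_{ij} = s_{ij} / (s_i · s_j):
  r[U,U] = 1 (diagonal).
  r[U,V] = 3.4167 / (1.7078 · 3.0957) = 3.4167 / 5.2869 = 0.6463
  r[U,W] = -3.8333 / (1.7078 · 3.5119) = -3.8333 / 5.9977 = -0.6391
  r[V,V] = 1 (diagonal).
  r[V,W] = 1.5 / (3.0957 · 3.5119) = 1.5 / 10.8717 = 0.138
  r[W,W] = 1 (diagonal).

R is symmetric with unit diagonal. Assembling:

R = [[1, 0.6463, -0.6391],
 [0.6463, 1, 0.138],
 [-0.6391, 0.138, 1]]


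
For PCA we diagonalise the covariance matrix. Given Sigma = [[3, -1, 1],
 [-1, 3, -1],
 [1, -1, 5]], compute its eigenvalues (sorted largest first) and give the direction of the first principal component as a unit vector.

Step 1 — characteristic polynomial p(λ) = det(λI - Sigma) = λ³ - tr·λ² + c_1·λ - det, where tr = trace, c_1 = sum of the principal 2×2 minors, det = det(Sigma):
  tr = 3 + 3 + 5 = 11,
  c_1 = (3·3 - (-1)²) + (3·5 - (1)²) + (3·5 - (-1)²) = 8 + 14 + 14 = 36,
  det = 3·(3·5 - (-1)²) - (-1)·((-1)·5 - (-1)·(1)) + (1)·((-1)·(-1) - 3·(1)) = 3·(14) - (-1)·(-4) + (1)·(-2) = 36.
  So p(λ) = λ³ - 11λ² + 36λ - 36.
Step 2 — look for an integer root (rational root theorem: any rational root is an integer divisor of 36). Testing λ = 2:
  p(2) = 8 - 44 + 72 - 36 = 0  ✓
  Dividing out (λ - 2): p(λ) = (λ - 2)(λ² - 9λ + 18).
Step 3 — remaining eigenvalues from the quadratic λ² - 9λ + 18 = 0:
  Δ = 9² - 4·18 = 81 - 72 = 9,  λ = (9 ± √9)/2 = (9 ± 3)/2 = 6 or 3.
  Sorted: λ_1 = 6,  λ_2 = 3,  λ_3 = 2  (check: sum = 11 = tr ✓).

Step 4 — unit eigenvector for λ_1 = 6: v spans the null space of (Sigma - λ_1 I), whose rows are
  r_1 = (-3, -1, 1),  r_2 = (-1, -3, -1),  r_3 = (1, -1, -1).
  v is orthogonal to every row, so take v ∝ r_1 × r_2 = ((-1)·(-1) - (1)·(-3), (1)·(-1) - (-3)·(-1), (-3)·(-3) - (-1)·(-1)) = (4, -4, 8).
  Rescale (divide by 4): u = (1, -1, 2).
  ||u|| = √((1)² + (-1)² + (2)²) = √(6) ≈ 2.4495,  v_1 = u/||u|| ≈ (0.4082, -0.4082, 0.8165) (||v_1|| = 1).

λ_1 = 6,  λ_2 = 3,  λ_3 = 2;  v_1 ≈ (0.4082, -0.4082, 0.8165)


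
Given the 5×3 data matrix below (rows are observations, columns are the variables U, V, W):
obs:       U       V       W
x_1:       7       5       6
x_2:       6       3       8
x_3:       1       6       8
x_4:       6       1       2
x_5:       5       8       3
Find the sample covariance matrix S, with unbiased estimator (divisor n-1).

Step 1 — column means:
  mean(U) = (7 + 6 + 1 + 6 + 5) / 5 = 25/5 = 5
  mean(V) = (5 + 3 + 6 + 1 + 8) / 5 = 23/5 = 4.6
  mean(W) = (6 + 8 + 8 + 2 + 3) / 5 = 27/5 = 5.4

Step 2 — sample covariance S[i,j] = (1/(n-1)) · Σ_k (x_{k,i} - mean_i) · (x_{k,j} - mean_j), with n-1 = 4.
  S[U,U] = ((2)·(2) + (1)·(1) + (-4)·(-4) + (1)·(1) + (0)·(0)) / 4 = 22/4 = 5.5
  S[U,V] = ((2)·(0.4) + (1)·(-1.6) + (-4)·(1.4) + (1)·(-3.6) + (0)·(3.4)) / 4 = -10/4 = -2.5
  S[U,W] = ((2)·(0.6) + (1)·(2.6) + (-4)·(2.6) + (1)·(-3.4) + (0)·(-2.4)) / 4 = -10/4 = -2.5
  S[V,V] = ((0.4)·(0.4) + (-1.6)·(-1.6) + (1.4)·(1.4) + (-3.6)·(-3.6) + (3.4)·(3.4)) / 4 = 29.2/4 = 7.3
  S[V,W] = ((0.4)·(0.6) + (-1.6)·(2.6) + (1.4)·(2.6) + (-3.6)·(-3.4) + (3.4)·(-2.4)) / 4 = 3.8/4 = 0.95
  S[W,W] = ((0.6)·(0.6) + (2.6)·(2.6) + (2.6)·(2.6) + (-3.4)·(-3.4) + (-2.4)·(-2.4)) / 4 = 31.2/4 = 7.8

S is symmetric (S[j,i] = S[i,j]). Assembling:

S = [[5.5, -2.5, -2.5],
 [-2.5, 7.3, 0.95],
 [-2.5, 0.95, 7.8]]


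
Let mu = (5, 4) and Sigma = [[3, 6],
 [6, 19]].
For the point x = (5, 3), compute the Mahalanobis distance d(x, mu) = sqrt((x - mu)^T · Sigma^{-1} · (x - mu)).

Step 1 — centre the observation: (x - mu) = (0, -1).

Step 2 — invert Sigma. det(Sigma) = 3·19 - (6)² = 21.
  Sigma^{-1} = (1/det) · [[d, -b], [-b, a]] = [[0.9048, -0.2857],
 [-0.2857, 0.1429]].

Step 3 — form the quadratic (x - mu)^T · Sigma^{-1} · (x - mu):
  Sigma^{-1} · (x - mu) = (0.2857, -0.1429).
  (x - mu)^T · [Sigma^{-1} · (x - mu)] = (0)·(0.2857) + (-1)·(-0.1429) = 0.1429.

Step 4 — take square root: d = √(0.1429) ≈ 0.378.

d(x, mu) = √(0.1429) ≈ 0.378


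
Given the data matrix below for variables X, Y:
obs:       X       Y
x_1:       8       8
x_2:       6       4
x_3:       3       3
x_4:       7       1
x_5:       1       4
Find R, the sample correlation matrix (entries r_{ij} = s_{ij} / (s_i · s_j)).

Step 1 — column means:
  mean(X) = (8 + 6 + 3 + 7 + 1) / 5 = 25/5 = 5
  mean(Y) = (8 + 4 + 3 + 1 + 4) / 5 = 20/5 = 4

Step 2 — sample variances and covariances s[i,j] = (1/(n-1)) · Σ_k (x_{k,i} - mean_i) · (x_{k,j} - mean_j), with n-1 = 4:
  s[X,X] = ((3)·(3) + (1)·(1) + (-2)·(-2) + (2)·(2) + (-4)·(-4)) / 4 = 34/4 = 8.5
  s[X,Y] = ((3)·(4) + (1)·(0) + (-2)·(-1) + (2)·(-3) + (-4)·(0)) / 4 = 8/4 = 2
  s[Y,Y] = ((4)·(4) + (0)·(0) + (-1)·(-1) + (-3)·(-3) + (0)·(0)) / 4 = 26/4 = 6.5
  Sample standard deviations s_i = √(s[i,i]):
  s(X) = √(8.5) = 2.9155
  s(Y) = √(6.5) = 2.5495

Step 3 — r_{ij} = s_{ij} / (s_i · s_j):
  r[X,X] = 1 (diagonal).
  r[X,Y] = 2 / (2.9155 · 2.5495) = 2 / 7.433 = 0.2691
  r[Y,Y] = 1 (diagonal).

R is symmetric with unit diagonal. Assembling:

R = [[1, 0.2691],
 [0.2691, 1]]


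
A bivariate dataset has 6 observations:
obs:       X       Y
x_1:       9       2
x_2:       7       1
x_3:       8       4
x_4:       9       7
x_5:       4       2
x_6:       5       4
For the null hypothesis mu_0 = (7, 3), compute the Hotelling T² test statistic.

Step 1 — sample mean vector:
  mean(X) = (9 + 7 + 8 + 9 + 4 + 5) / 6 = 42/6 = 7
  mean(Y) = (2 + 1 + 4 + 7 + 2 + 4) / 6 = 20/6 = 3.3333
  x̄ = (7, 3.3333),  deviation x̄ - mu_0 = (7, 3.3333) - (7, 3) = (0, 0.3333).

Step 2 — sample covariance matrix, S[i,j] = (1/(n-1)) · Σ_k (x_{k,i} - mean_i) · (x_{k,j} - mean_j), divisor n-1 = 5:
  S[X,X] = ((2)·(2) + (0)·(0) + (1)·(1) + (2)·(2) + (-3)·(-3) + (-2)·(-2)) / 5 = 22/5 = 4.4
  S[X,Y] = ((2)·(-1.3333) + (0)·(-2.3333) + (1)·(0.6667) + (2)·(3.6667) + (-3)·(-1.3333) + (-2)·(0.6667)) / 5 = 8/5 = 1.6
  S[Y,Y] = ((-1.3333)·(-1.3333) + (-2.3333)·(-2.3333) + (0.6667)·(0.6667) + (3.6667)·(3.6667) + (-1.3333)·(-1.3333) + (0.6667)·(0.6667)) / 5 = 23.3333/5 = 4.6667
  S = [[4.4, 1.6],
 [1.6, 4.6667]].

Step 3 — invert S. det(S) = 4.4·4.6667 - (1.6)² = 17.9733.
  S^{-1} = (1/det) · [[d, -b], [-b, a]] = [[0.2596, -0.089],
 [-0.089, 0.2448]].

Step 4 — quadratic form (x̄ - mu_0)^T · S^{-1} · (x̄ - mu_0):
  S^{-1} · (x̄ - mu_0) = (-0.0297, 0.0816),
  (x̄ - mu_0)^T · [...] = (0)·(-0.0297) + (0.3333)·(0.0816) = 0.0272.

Step 5 — scale by n: T² = 6 · 0.0272 = 0.1632.

T² ≈ 0.1632


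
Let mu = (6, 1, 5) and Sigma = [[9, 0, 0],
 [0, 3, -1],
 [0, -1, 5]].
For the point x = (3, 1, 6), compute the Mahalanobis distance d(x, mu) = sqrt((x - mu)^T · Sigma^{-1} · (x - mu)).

Step 1 — centre the observation: (x - mu) = (-3, 0, 1).

Step 2 — invert Sigma (cofactor / det for 3×3, or solve directly):
  Sigma^{-1} = [[0.1111, 0, 0],
 [0, 0.3571, 0.0714],
 [0, 0.0714, 0.2143]].

Step 3 — form the quadratic (x - mu)^T · Sigma^{-1} · (x - mu):
  Sigma^{-1} · (x - mu) = (-0.3333, 0.0714, 0.2143).
  (x - mu)^T · [Sigma^{-1} · (x - mu)] = (-3)·(-0.3333) + (0)·(0.0714) + (1)·(0.2143) = 1.2143.

Step 4 — take square root: d = √(1.2143) ≈ 1.1019.

d(x, mu) = √(1.2143) ≈ 1.1019


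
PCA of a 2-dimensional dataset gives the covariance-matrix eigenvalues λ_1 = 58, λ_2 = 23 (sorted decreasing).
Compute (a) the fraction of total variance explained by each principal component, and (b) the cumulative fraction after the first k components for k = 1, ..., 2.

Step 1 — total variance = trace(Sigma) = Σ λ_i = 58 + 23 = 81.

Step 2 — fraction explained by component i = λ_i / Σ λ:
  PC1: 58/81 = 0.716
  PC2: 23/81 = 0.284

Step 3 — cumulative fraction after k components = (λ_1 + ... + λ_k) / Σ λ:
  k = 1: 58/81 = 0.716
  k = 2: (58 + 23)/81 = 81/81 = 1

Summary (fraction, with percent):

explained: PC1 0.716 (71.6%), PC2 0.284 (28.4%);  cumulative: 0.716, 1


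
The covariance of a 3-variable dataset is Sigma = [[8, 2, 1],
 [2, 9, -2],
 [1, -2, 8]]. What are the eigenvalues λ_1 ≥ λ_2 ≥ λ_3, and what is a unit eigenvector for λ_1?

Step 1 — characteristic polynomial p(λ) = det(λI - Sigma) = λ³ - tr·λ² + c_1·λ - det, where tr = trace, c_1 = sum of the principal 2×2 minors, det = det(Sigma):
  tr = 8 + 9 + 8 = 25,
  c_1 = (8·9 - (2)²) + (8·8 - (1)²) + (9·8 - (-2)²) = 68 + 63 + 68 = 199,
  det = 8·(9·8 - (-2)²) - (2)·((2)·8 - (-2)·(1)) + (1)·((2)·(-2) - 9·(1)) = 8·(68) - (2)·(18) + (1)·(-13) = 495.
  So p(λ) = λ³ - 25λ² + 199λ - 495.
Step 2 — look for an integer root (rational root theorem: any rational root is an integer divisor of 495). Testing λ = 5:
  p(5) = 125 - 625 + 995 - 495 = 0  ✓
  Dividing out (λ - 5): p(λ) = (λ - 5)(λ² - 20λ + 99).
Step 3 — remaining eigenvalues from the quadratic λ² - 20λ + 99 = 0:
  Δ = 20² - 4·99 = 400 - 396 = 4,  λ = (20 ± √4)/2 = (20 ± 2)/2 = 11 or 9.
  Sorted: λ_1 = 11,  λ_2 = 9,  λ_3 = 5  (check: sum = 25 = tr ✓).

Step 4 — unit eigenvector for λ_1 = 11: v spans the null space of (Sigma - λ_1 I), whose rows are
  r_1 = (-3, 2, 1),  r_2 = (2, -2, -2),  r_3 = (1, -2, -3).
  v is orthogonal to every row, so take v ∝ r_1 × r_2 = ((2)·(-2) - (1)·(-2), (1)·(2) - (-3)·(-2), (-3)·(-2) - (2)·(2)) = (-2, -4, 2).
  Rescale (divide by 2; multiply by -1 so the first nonzero entry is positive): u = (1, 2, -1).
  ||u|| = √((1)² + (2)² + (-1)²) = √(6) ≈ 2.4495,  v_1 = u/||u|| ≈ (0.4082, 0.8165, -0.4082) (||v_1|| = 1).

λ_1 = 11,  λ_2 = 9,  λ_3 = 5;  v_1 ≈ (0.4082, 0.8165, -0.4082)


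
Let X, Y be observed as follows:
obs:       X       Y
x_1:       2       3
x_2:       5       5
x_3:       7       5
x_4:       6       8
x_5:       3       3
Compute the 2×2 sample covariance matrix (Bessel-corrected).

Step 1 — column means:
  mean(X) = (2 + 5 + 7 + 6 + 3) / 5 = 23/5 = 4.6
  mean(Y) = (3 + 5 + 5 + 8 + 3) / 5 = 24/5 = 4.8

Step 2 — sample covariance S[i,j] = (1/(n-1)) · Σ_k (x_{k,i} - mean_i) · (x_{k,j} - mean_j), with n-1 = 4.
  S[X,X] = ((-2.6)·(-2.6) + (0.4)·(0.4) + (2.4)·(2.4) + (1.4)·(1.4) + (-1.6)·(-1.6)) / 4 = 17.2/4 = 4.3
  S[X,Y] = ((-2.6)·(-1.8) + (0.4)·(0.2) + (2.4)·(0.2) + (1.4)·(3.2) + (-1.6)·(-1.8)) / 4 = 12.6/4 = 3.15
  S[Y,Y] = ((-1.8)·(-1.8) + (0.2)·(0.2) + (0.2)·(0.2) + (3.2)·(3.2) + (-1.8)·(-1.8)) / 4 = 16.8/4 = 4.2

S is symmetric (S[j,i] = S[i,j]). Assembling:

S = [[4.3, 3.15],
 [3.15, 4.2]]


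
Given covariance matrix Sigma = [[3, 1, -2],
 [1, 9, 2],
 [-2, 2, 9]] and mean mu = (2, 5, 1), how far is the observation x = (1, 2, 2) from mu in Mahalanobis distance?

Step 1 — centre the observation: (x - mu) = (-1, -3, 1).

Step 2 — invert Sigma (cofactor / det for 3×3, or solve directly):
  Sigma^{-1} = [[0.4326, -0.073, 0.1124],
 [-0.073, 0.1292, -0.0449],
 [0.1124, -0.0449, 0.1461]].

Step 3 — form the quadratic (x - mu)^T · Sigma^{-1} · (x - mu):
  Sigma^{-1} · (x - mu) = (-0.1011, -0.3596, 0.1685).
  (x - mu)^T · [Sigma^{-1} · (x - mu)] = (-1)·(-0.1011) + (-3)·(-0.3596) + (1)·(0.1685) = 1.3483.

Step 4 — take square root: d = √(1.3483) ≈ 1.1612.

d(x, mu) = √(1.3483) ≈ 1.1612


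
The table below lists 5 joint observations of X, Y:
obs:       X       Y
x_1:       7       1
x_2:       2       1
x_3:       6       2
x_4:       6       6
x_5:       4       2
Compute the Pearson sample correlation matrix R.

Step 1 — column means:
  mean(X) = (7 + 2 + 6 + 6 + 4) / 5 = 25/5 = 5
  mean(Y) = (1 + 1 + 2 + 6 + 2) / 5 = 12/5 = 2.4

Step 2 — sample variances and covariances s[i,j] = (1/(n-1)) · Σ_k (x_{k,i} - mean_i) · (x_{k,j} - mean_j), with n-1 = 4:
  s[X,X] = ((2)·(2) + (-3)·(-3) + (1)·(1) + (1)·(1) + (-1)·(-1)) / 4 = 16/4 = 4
  s[X,Y] = ((2)·(-1.4) + (-3)·(-1.4) + (1)·(-0.4) + (1)·(3.6) + (-1)·(-0.4)) / 4 = 5/4 = 1.25
  s[Y,Y] = ((-1.4)·(-1.4) + (-1.4)·(-1.4) + (-0.4)·(-0.4) + (3.6)·(3.6) + (-0.4)·(-0.4)) / 4 = 17.2/4 = 4.3
  Sample standard deviations s_i = √(s[i,i]):
  s(X) = √(4) = 2
  s(Y) = √(4.3) = 2.0736

Step 3 — r_{ij} = s_{ij} / (s_i · s_j):
  r[X,X] = 1 (diagonal).
  r[X,Y] = 1.25 / (2 · 2.0736) = 1.25 / 4.1473 = 0.3014
  r[Y,Y] = 1 (diagonal).

R is symmetric with unit diagonal. Assembling:

R = [[1, 0.3014],
 [0.3014, 1]]


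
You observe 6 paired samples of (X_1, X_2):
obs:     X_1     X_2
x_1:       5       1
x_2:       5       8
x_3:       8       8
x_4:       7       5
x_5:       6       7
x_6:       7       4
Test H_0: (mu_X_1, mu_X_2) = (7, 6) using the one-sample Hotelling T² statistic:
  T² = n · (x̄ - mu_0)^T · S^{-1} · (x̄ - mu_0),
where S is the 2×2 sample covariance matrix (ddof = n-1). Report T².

Step 1 — sample mean vector:
  mean(X_1) = (5 + 5 + 8 + 7 + 6 + 7) / 6 = 38/6 = 6.3333
  mean(X_2) = (1 + 8 + 8 + 5 + 7 + 4) / 6 = 33/6 = 5.5
  x̄ = (6.3333, 5.5),  deviation x̄ - mu_0 = (6.3333, 5.5) - (7, 6) = (-0.6667, -0.5).

Step 2 — sample covariance matrix, S[i,j] = (1/(n-1)) · Σ_k (x_{k,i} - mean_i) · (x_{k,j} - mean_j), divisor n-1 = 5:
  S[X_1,X_1] = ((-1.3333)·(-1.3333) + (-1.3333)·(-1.3333) + (1.6667)·(1.6667) + (0.6667)·(0.6667) + (-0.3333)·(-0.3333) + (0.6667)·(0.6667)) / 5 = 7.3333/5 = 1.4667
  S[X_1,X_2] = ((-1.3333)·(-4.5) + (-1.3333)·(2.5) + (1.6667)·(2.5) + (0.6667)·(-0.5) + (-0.3333)·(1.5) + (0.6667)·(-1.5)) / 5 = 5/5 = 1
  S[X_2,X_2] = ((-4.5)·(-4.5) + (2.5)·(2.5) + (2.5)·(2.5) + (-0.5)·(-0.5) + (1.5)·(1.5) + (-1.5)·(-1.5)) / 5 = 37.5/5 = 7.5
  S = [[1.4667, 1],
 [1, 7.5]].

Step 3 — invert S. det(S) = 1.4667·7.5 - (1)² = 10.
  S^{-1} = (1/det) · [[d, -b], [-b, a]] = [[0.75, -0.1],
 [-0.1, 0.1467]].

Step 4 — quadratic form (x̄ - mu_0)^T · S^{-1} · (x̄ - mu_0):
  S^{-1} · (x̄ - mu_0) = (-0.45, -0.0067),
  (x̄ - mu_0)^T · [...] = (-0.6667)·(-0.45) + (-0.5)·(-0.0067) = 0.3033.

Step 5 — scale by n: T² = 6 · 0.3033 = 1.82.

T² ≈ 1.82


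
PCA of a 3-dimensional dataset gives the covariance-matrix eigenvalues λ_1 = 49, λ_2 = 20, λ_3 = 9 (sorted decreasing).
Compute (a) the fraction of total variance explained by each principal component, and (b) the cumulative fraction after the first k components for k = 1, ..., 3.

Step 1 — total variance = trace(Sigma) = Σ λ_i = 49 + 20 + 9 = 78.

Step 2 — fraction explained by component i = λ_i / Σ λ:
  PC1: 49/78 = 0.6282
  PC2: 20/78 = 0.2564
  PC3: 9/78 = 0.1154

Step 3 — cumulative fraction after k components = (λ_1 + ... + λ_k) / Σ λ:
  k = 1: 49/78 = 0.6282
  k = 2: (49 + 20)/78 = 69/78 = 0.8846
  k = 3: (49 + 20 + 9)/78 = 78/78 = 1

Summary (fraction, with percent):

explained: PC1 0.6282 (62.82%), PC2 0.2564 (25.64%), PC3 0.1154 (11.54%);  cumulative: 0.6282, 0.8846, 1


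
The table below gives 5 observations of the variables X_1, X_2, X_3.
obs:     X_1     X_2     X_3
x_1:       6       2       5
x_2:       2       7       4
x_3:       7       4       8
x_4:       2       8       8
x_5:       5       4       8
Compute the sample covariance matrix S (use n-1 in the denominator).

Step 1 — column means:
  mean(X_1) = (6 + 2 + 7 + 2 + 5) / 5 = 22/5 = 4.4
  mean(X_2) = (2 + 7 + 4 + 8 + 4) / 5 = 25/5 = 5
  mean(X_3) = (5 + 4 + 8 + 8 + 8) / 5 = 33/5 = 6.6

Step 2 — sample covariance S[i,j] = (1/(n-1)) · Σ_k (x_{k,i} - mean_i) · (x_{k,j} - mean_j), with n-1 = 4.
  S[X_1,X_1] = ((1.6)·(1.6) + (-2.4)·(-2.4) + (2.6)·(2.6) + (-2.4)·(-2.4) + (0.6)·(0.6)) / 4 = 21.2/4 = 5.3
  S[X_1,X_2] = ((1.6)·(-3) + (-2.4)·(2) + (2.6)·(-1) + (-2.4)·(3) + (0.6)·(-1)) / 4 = -20/4 = -5
  S[X_1,X_3] = ((1.6)·(-1.6) + (-2.4)·(-2.6) + (2.6)·(1.4) + (-2.4)·(1.4) + (0.6)·(1.4)) / 4 = 4.8/4 = 1.2
  S[X_2,X_2] = ((-3)·(-3) + (2)·(2) + (-1)·(-1) + (3)·(3) + (-1)·(-1)) / 4 = 24/4 = 6
  S[X_2,X_3] = ((-3)·(-1.6) + (2)·(-2.6) + (-1)·(1.4) + (3)·(1.4) + (-1)·(1.4)) / 4 = 1/4 = 0.25
  S[X_3,X_3] = ((-1.6)·(-1.6) + (-2.6)·(-2.6) + (1.4)·(1.4) + (1.4)·(1.4) + (1.4)·(1.4)) / 4 = 15.2/4 = 3.8

S is symmetric (S[j,i] = S[i,j]). Assembling:

S = [[5.3, -5, 1.2],
 [-5, 6, 0.25],
 [1.2, 0.25, 3.8]]


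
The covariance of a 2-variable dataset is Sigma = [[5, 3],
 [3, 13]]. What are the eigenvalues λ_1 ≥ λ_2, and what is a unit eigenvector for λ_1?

Step 1 — characteristic polynomial of 2×2 Sigma:
  det(Sigma - λI) = λ² - trace · λ + det = 0.
  trace = 5 + 13 = 18, det = 5·13 - (3)² = 56.
Step 2 — discriminant:
  Δ = trace² - 4·det = 324 - 224 = 100.
Step 3 — eigenvalues:
  λ = (trace ± √Δ)/2 = (18 ± 10)/2,
  λ_1 = 14,  λ_2 = 4.

Step 4 — unit eigenvector for λ_1: solve (Sigma - λ_1 I)v = 0. First row:
  (5 - 14)·v_x + (3)·v_y = 0, i.e. (-9)·v_x + (3)·v_y = 0,
  so v ∝ (b, λ_1 - a) = (3, 9) = u.
  ||u|| = √((3)² + (9)²) = √(90) ≈ 9.4868,
  v_1 = u/||u|| ≈ (0.3162, 0.9487) (||v_1|| = 1).

λ_1 = 14,  λ_2 = 4;  v_1 ≈ (0.3162, 0.9487)


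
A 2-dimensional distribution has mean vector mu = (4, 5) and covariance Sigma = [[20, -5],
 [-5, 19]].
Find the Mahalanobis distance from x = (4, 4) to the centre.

Step 1 — centre the observation: (x - mu) = (0, -1).

Step 2 — invert Sigma. det(Sigma) = 20·19 - (-5)² = 355.
  Sigma^{-1} = (1/det) · [[d, -b], [-b, a]] = [[0.0535, 0.0141],
 [0.0141, 0.0563]].

Step 3 — form the quadratic (x - mu)^T · Sigma^{-1} · (x - mu):
  Sigma^{-1} · (x - mu) = (-0.0141, -0.0563).
  (x - mu)^T · [Sigma^{-1} · (x - mu)] = (0)·(-0.0141) + (-1)·(-0.0563) = 0.0563.

Step 4 — take square root: d = √(0.0563) ≈ 0.2374.

d(x, mu) = √(0.0563) ≈ 0.2374


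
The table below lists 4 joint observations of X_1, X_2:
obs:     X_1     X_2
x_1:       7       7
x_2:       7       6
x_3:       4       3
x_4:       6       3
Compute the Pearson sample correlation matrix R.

Step 1 — column means:
  mean(X_1) = (7 + 7 + 4 + 6) / 4 = 24/4 = 6
  mean(X_2) = (7 + 6 + 3 + 3) / 4 = 19/4 = 4.75

Step 2 — sample variances and covariances s[i,j] = (1/(n-1)) · Σ_k (x_{k,i} - mean_i) · (x_{k,j} - mean_j), with n-1 = 3:
  s[X_1,X_1] = ((1)·(1) + (1)·(1) + (-2)·(-2) + (0)·(0)) / 3 = 6/3 = 2
  s[X_1,X_2] = ((1)·(2.25) + (1)·(1.25) + (-2)·(-1.75) + (0)·(-1.75)) / 3 = 7/3 = 2.3333
  s[X_2,X_2] = ((2.25)·(2.25) + (1.25)·(1.25) + (-1.75)·(-1.75) + (-1.75)·(-1.75)) / 3 = 12.75/3 = 4.25
  Sample standard deviations s_i = √(s[i,i]):
  s(X_1) = √(2) = 1.4142
  s(X_2) = √(4.25) = 2.0616

Step 3 — r_{ij} = s_{ij} / (s_i · s_j):
  r[X_1,X_1] = 1 (diagonal).
  r[X_1,X_2] = 2.3333 / (1.4142 · 2.0616) = 2.3333 / 2.9155 = 0.8003
  r[X_2,X_2] = 1 (diagonal).

R is symmetric with unit diagonal. Assembling:

R = [[1, 0.8003],
 [0.8003, 1]]


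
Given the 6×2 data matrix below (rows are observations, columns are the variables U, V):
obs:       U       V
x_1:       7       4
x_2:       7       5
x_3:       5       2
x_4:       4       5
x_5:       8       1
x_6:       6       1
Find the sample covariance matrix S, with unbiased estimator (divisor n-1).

Step 1 — column means:
  mean(U) = (7 + 7 + 5 + 4 + 8 + 6) / 6 = 37/6 = 6.1667
  mean(V) = (4 + 5 + 2 + 5 + 1 + 1) / 6 = 18/6 = 3

Step 2 — sample covariance S[i,j] = (1/(n-1)) · Σ_k (x_{k,i} - mean_i) · (x_{k,j} - mean_j), with n-1 = 5.
  S[U,U] = ((0.8333)·(0.8333) + (0.8333)·(0.8333) + (-1.1667)·(-1.1667) + (-2.1667)·(-2.1667) + (1.8333)·(1.8333) + (-0.1667)·(-0.1667)) / 5 = 10.8333/5 = 2.1667
  S[U,V] = ((0.8333)·(1) + (0.8333)·(2) + (-1.1667)·(-1) + (-2.1667)·(2) + (1.8333)·(-2) + (-0.1667)·(-2)) / 5 = -4/5 = -0.8
  S[V,V] = ((1)·(1) + (2)·(2) + (-1)·(-1) + (2)·(2) + (-2)·(-2) + (-2)·(-2)) / 5 = 18/5 = 3.6

S is symmetric (S[j,i] = S[i,j]). Assembling:

S = [[2.1667, -0.8],
 [-0.8, 3.6]]


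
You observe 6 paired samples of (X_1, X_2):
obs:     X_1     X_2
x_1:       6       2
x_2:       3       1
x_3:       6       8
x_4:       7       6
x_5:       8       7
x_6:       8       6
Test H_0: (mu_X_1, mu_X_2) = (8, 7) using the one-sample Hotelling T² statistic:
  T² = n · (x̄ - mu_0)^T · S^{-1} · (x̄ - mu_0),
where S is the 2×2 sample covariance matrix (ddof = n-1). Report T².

Step 1 — sample mean vector:
  mean(X_1) = (6 + 3 + 6 + 7 + 8 + 8) / 6 = 38/6 = 6.3333
  mean(X_2) = (2 + 1 + 8 + 6 + 7 + 6) / 6 = 30/6 = 5
  x̄ = (6.3333, 5),  deviation x̄ - mu_0 = (6.3333, 5) - (8, 7) = (-1.6667, -2).

Step 2 — sample covariance matrix, S[i,j] = (1/(n-1)) · Σ_k (x_{k,i} - mean_i) · (x_{k,j} - mean_j), divisor n-1 = 5:
  S[X_1,X_1] = ((-0.3333)·(-0.3333) + (-3.3333)·(-3.3333) + (-0.3333)·(-0.3333) + (0.6667)·(0.6667) + (1.6667)·(1.6667) + (1.6667)·(1.6667)) / 5 = 17.3333/5 = 3.4667
  S[X_1,X_2] = ((-0.3333)·(-3) + (-3.3333)·(-4) + (-0.3333)·(3) + (0.6667)·(1) + (1.6667)·(2) + (1.6667)·(1)) / 5 = 19/5 = 3.8
  S[X_2,X_2] = ((-3)·(-3) + (-4)·(-4) + (3)·(3) + (1)·(1) + (2)·(2) + (1)·(1)) / 5 = 40/5 = 8
  S = [[3.4667, 3.8],
 [3.8, 8]].

Step 3 — invert S. det(S) = 3.4667·8 - (3.8)² = 13.2933.
  S^{-1} = (1/det) · [[d, -b], [-b, a]] = [[0.6018, -0.2859],
 [-0.2859, 0.2608]].

Step 4 — quadratic form (x̄ - mu_0)^T · S^{-1} · (x̄ - mu_0):
  S^{-1} · (x̄ - mu_0) = (-0.4313, -0.0451),
  (x̄ - mu_0)^T · [...] = (-1.6667)·(-0.4313) + (-2)·(-0.0451) = 0.8091.

Step 5 — scale by n: T² = 6 · 0.8091 = 4.8546.

T² ≈ 4.8546


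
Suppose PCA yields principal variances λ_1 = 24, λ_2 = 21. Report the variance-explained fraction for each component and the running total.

Step 1 — total variance = trace(Sigma) = Σ λ_i = 24 + 21 = 45.

Step 2 — fraction explained by component i = λ_i / Σ λ:
  PC1: 24/45 = 0.5333
  PC2: 21/45 = 0.4667

Step 3 — cumulative fraction after k components = (λ_1 + ... + λ_k) / Σ λ:
  k = 1: 24/45 = 0.5333
  k = 2: (24 + 21)/45 = 45/45 = 1

Summary (fraction, with percent):

explained: PC1 0.5333 (53.33%), PC2 0.4667 (46.67%);  cumulative: 0.5333, 1


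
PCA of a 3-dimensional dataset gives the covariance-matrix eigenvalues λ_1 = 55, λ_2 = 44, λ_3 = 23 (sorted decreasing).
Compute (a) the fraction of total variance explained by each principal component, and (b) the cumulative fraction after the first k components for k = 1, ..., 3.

Step 1 — total variance = trace(Sigma) = Σ λ_i = 55 + 44 + 23 = 122.

Step 2 — fraction explained by component i = λ_i / Σ λ:
  PC1: 55/122 = 0.4508
  PC2: 44/122 = 0.3607
  PC3: 23/122 = 0.1885

Step 3 — cumulative fraction after k components = (λ_1 + ... + λ_k) / Σ λ:
  k = 1: 55/122 = 0.4508
  k = 2: (55 + 44)/122 = 99/122 = 0.8115
  k = 3: (55 + 44 + 23)/122 = 122/122 = 1

Summary (fraction, with percent):

explained: PC1 0.4508 (45.08%), PC2 0.3607 (36.07%), PC3 0.1885 (18.85%);  cumulative: 0.4508, 0.8115, 1


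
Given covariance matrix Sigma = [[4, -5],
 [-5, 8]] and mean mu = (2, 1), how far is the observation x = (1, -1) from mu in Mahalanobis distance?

Step 1 — centre the observation: (x - mu) = (-1, -2).

Step 2 — invert Sigma. det(Sigma) = 4·8 - (-5)² = 7.
  Sigma^{-1} = (1/det) · [[d, -b], [-b, a]] = [[1.1429, 0.7143],
 [0.7143, 0.5714]].

Step 3 — form the quadratic (x - mu)^T · Sigma^{-1} · (x - mu):
  Sigma^{-1} · (x - mu) = (-2.5714, -1.8571).
  (x - mu)^T · [Sigma^{-1} · (x - mu)] = (-1)·(-2.5714) + (-2)·(-1.8571) = 6.2857.

Step 4 — take square root: d = √(6.2857) ≈ 2.5071.

d(x, mu) = √(6.2857) ≈ 2.5071


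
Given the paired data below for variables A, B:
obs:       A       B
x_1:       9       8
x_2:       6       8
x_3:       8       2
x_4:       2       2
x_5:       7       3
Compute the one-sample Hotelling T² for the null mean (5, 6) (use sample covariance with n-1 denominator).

Step 1 — sample mean vector:
  mean(A) = (9 + 6 + 8 + 2 + 7) / 5 = 32/5 = 6.4
  mean(B) = (8 + 8 + 2 + 2 + 3) / 5 = 23/5 = 4.6
  x̄ = (6.4, 4.6),  deviation x̄ - mu_0 = (6.4, 4.6) - (5, 6) = (1.4, -1.4).

Step 2 — sample covariance matrix, S[i,j] = (1/(n-1)) · Σ_k (x_{k,i} - mean_i) · (x_{k,j} - mean_j), divisor n-1 = 4:
  S[A,A] = ((2.6)·(2.6) + (-0.4)·(-0.4) + (1.6)·(1.6) + (-4.4)·(-4.4) + (0.6)·(0.6)) / 4 = 29.2/4 = 7.3
  S[A,B] = ((2.6)·(3.4) + (-0.4)·(3.4) + (1.6)·(-2.6) + (-4.4)·(-2.6) + (0.6)·(-1.6)) / 4 = 13.8/4 = 3.45
  S[B,B] = ((3.4)·(3.4) + (3.4)·(3.4) + (-2.6)·(-2.6) + (-2.6)·(-2.6) + (-1.6)·(-1.6)) / 4 = 39.2/4 = 9.8
  S = [[7.3, 3.45],
 [3.45, 9.8]].

Step 3 — invert S. det(S) = 7.3·9.8 - (3.45)² = 59.6375.
  S^{-1} = (1/det) · [[d, -b], [-b, a]] = [[0.1643, -0.0578],
 [-0.0578, 0.1224]].

Step 4 — quadratic form (x̄ - mu_0)^T · S^{-1} · (x̄ - mu_0):
  S^{-1} · (x̄ - mu_0) = (0.311, -0.2524),
  (x̄ - mu_0)^T · [...] = (1.4)·(0.311) + (-1.4)·(-0.2524) = 0.7888.

Step 5 — scale by n: T² = 5 · 0.7888 = 3.9438.

T² ≈ 3.9438


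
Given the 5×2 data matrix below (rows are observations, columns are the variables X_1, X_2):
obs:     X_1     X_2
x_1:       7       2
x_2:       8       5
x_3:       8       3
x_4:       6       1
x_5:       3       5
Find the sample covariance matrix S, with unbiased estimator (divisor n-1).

Step 1 — column means:
  mean(X_1) = (7 + 8 + 8 + 6 + 3) / 5 = 32/5 = 6.4
  mean(X_2) = (2 + 5 + 3 + 1 + 5) / 5 = 16/5 = 3.2

Step 2 — sample covariance S[i,j] = (1/(n-1)) · Σ_k (x_{k,i} - mean_i) · (x_{k,j} - mean_j), with n-1 = 4.
  S[X_1,X_1] = ((0.6)·(0.6) + (1.6)·(1.6) + (1.6)·(1.6) + (-0.4)·(-0.4) + (-3.4)·(-3.4)) / 4 = 17.2/4 = 4.3
  S[X_1,X_2] = ((0.6)·(-1.2) + (1.6)·(1.8) + (1.6)·(-0.2) + (-0.4)·(-2.2) + (-3.4)·(1.8)) / 4 = -3.4/4 = -0.85
  S[X_2,X_2] = ((-1.2)·(-1.2) + (1.8)·(1.8) + (-0.2)·(-0.2) + (-2.2)·(-2.2) + (1.8)·(1.8)) / 4 = 12.8/4 = 3.2

S is symmetric (S[j,i] = S[i,j]). Assembling:

S = [[4.3, -0.85],
 [-0.85, 3.2]]


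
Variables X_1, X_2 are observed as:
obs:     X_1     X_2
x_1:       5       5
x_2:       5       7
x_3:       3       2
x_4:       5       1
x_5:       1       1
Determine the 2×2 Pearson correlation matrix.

Step 1 — column means:
  mean(X_1) = (5 + 5 + 3 + 5 + 1) / 5 = 19/5 = 3.8
  mean(X_2) = (5 + 7 + 2 + 1 + 1) / 5 = 16/5 = 3.2

Step 2 — sample variances and covariances s[i,j] = (1/(n-1)) · Σ_k (x_{k,i} - mean_i) · (x_{k,j} - mean_j), with n-1 = 4:
  s[X_1,X_1] = ((1.2)·(1.2) + (1.2)·(1.2) + (-0.8)·(-0.8) + (1.2)·(1.2) + (-2.8)·(-2.8)) / 4 = 12.8/4 = 3.2
  s[X_1,X_2] = ((1.2)·(1.8) + (1.2)·(3.8) + (-0.8)·(-1.2) + (1.2)·(-2.2) + (-2.8)·(-2.2)) / 4 = 11.2/4 = 2.8
  s[X_2,X_2] = ((1.8)·(1.8) + (3.8)·(3.8) + (-1.2)·(-1.2) + (-2.2)·(-2.2) + (-2.2)·(-2.2)) / 4 = 28.8/4 = 7.2
  Sample standard deviations s_i = √(s[i,i]):
  s(X_1) = √(3.2) = 1.7889
  s(X_2) = √(7.2) = 2.6833

Step 3 — r_{ij} = s_{ij} / (s_i · s_j):
  r[X_1,X_1] = 1 (diagonal).
  r[X_1,X_2] = 2.8 / (1.7889 · 2.6833) = 2.8 / 4.8 = 0.5833
  r[X_2,X_2] = 1 (diagonal).

R is symmetric with unit diagonal. Assembling:

R = [[1, 0.5833],
 [0.5833, 1]]


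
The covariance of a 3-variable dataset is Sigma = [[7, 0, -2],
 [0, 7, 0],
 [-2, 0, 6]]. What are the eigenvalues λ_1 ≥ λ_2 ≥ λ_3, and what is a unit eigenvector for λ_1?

Step 1 — characteristic polynomial p(λ) = det(λI - Sigma) = λ³ - tr·λ² + c_1·λ - det, where tr = trace, c_1 = sum of the principal 2×2 minors, det = det(Sigma):
  tr = 7 + 7 + 6 = 20,
  c_1 = (7·7 - (0)²) + (7·6 - (-2)²) + (7·6 - (0)²) = 49 + 38 + 42 = 129,
  det = 7·(7·6 - (0)²) - (0)·((0)·6 - (0)·(-2)) + (-2)·((0)·(0) - 7·(-2)) = 7·(42) - (0)·(0) + (-2)·(14) = 266.
  So p(λ) = λ³ - 20λ² + 129λ - 266.
Step 2 — look for an integer root (rational root theorem: any rational root is an integer divisor of 266). Testing λ = 7:
  p(7) = 343 - 980 + 903 - 266 = 0  ✓
  Dividing out (λ - 7): p(λ) = (λ - 7)(λ² - 13λ + 38).
Step 3 — remaining eigenvalues from the quadratic λ² - 13λ + 38 = 0:
  Δ = 13² - 4·38 = 169 - 152 = 17,  λ = (13 ± √17)/2 = (13 ± 4.1231)/2 ≈ 8.5616 or 4.4384.
  Sorted: λ_1 = 8.5616,  λ_2 = 7,  λ_3 = 4.4384  (check: sum = 20 = tr ✓).

Step 4 — unit eigenvector for λ_1 ≈ 8.5616: v spans the null space of (Sigma - λ_1 I), whose rows are
  r_1 = (-1.5616, 0, -2),  r_2 = (0, -1.5616, 0),  r_3 = (-2, 0, -2.5616).
  v is orthogonal to every row, so take v ∝ r_1 × r_2 = ((0)·(0) - (-2)·(-1.5616), (-2)·(0) - (-1.5616)·(0), (-1.5616)·(-1.5616) - (0)·(0)) ≈ (-3.1231, 0, 2.4384).
  Rescale (multiply by -1 so the first nonzero entry is positive): u = (3.1231, 0, -2.4384).
  ||u|| = √((3.1231)² + (0)² + (-2.4384)²) = √(15.6998) ≈ 3.9623,  v_1 = u/||u|| ≈ (0.7882, 0, -0.6154) (||v_1|| = 1).

λ_1 = 8.5616,  λ_2 = 7,  λ_3 = 4.4384;  v_1 ≈ (0.7882, 0, -0.6154)


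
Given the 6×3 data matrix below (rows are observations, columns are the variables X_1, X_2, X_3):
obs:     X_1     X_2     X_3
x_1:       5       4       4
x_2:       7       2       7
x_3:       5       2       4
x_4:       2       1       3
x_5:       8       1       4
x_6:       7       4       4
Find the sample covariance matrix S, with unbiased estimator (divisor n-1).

Step 1 — column means:
  mean(X_1) = (5 + 7 + 5 + 2 + 8 + 7) / 6 = 34/6 = 5.6667
  mean(X_2) = (4 + 2 + 2 + 1 + 1 + 4) / 6 = 14/6 = 2.3333
  mean(X_3) = (4 + 7 + 4 + 3 + 4 + 4) / 6 = 26/6 = 4.3333

Step 2 — sample covariance S[i,j] = (1/(n-1)) · Σ_k (x_{k,i} - mean_i) · (x_{k,j} - mean_j), with n-1 = 5.
  S[X_1,X_1] = ((-0.6667)·(-0.6667) + (1.3333)·(1.3333) + (-0.6667)·(-0.6667) + (-3.6667)·(-3.6667) + (2.3333)·(2.3333) + (1.3333)·(1.3333)) / 5 = 23.3333/5 = 4.6667
  S[X_1,X_2] = ((-0.6667)·(1.6667) + (1.3333)·(-0.3333) + (-0.6667)·(-0.3333) + (-3.6667)·(-1.3333) + (2.3333)·(-1.3333) + (1.3333)·(1.6667)) / 5 = 2.6667/5 = 0.5333
  S[X_1,X_3] = ((-0.6667)·(-0.3333) + (1.3333)·(2.6667) + (-0.6667)·(-0.3333) + (-3.6667)·(-1.3333) + (2.3333)·(-0.3333) + (1.3333)·(-0.3333)) / 5 = 7.6667/5 = 1.5333
  S[X_2,X_2] = ((1.6667)·(1.6667) + (-0.3333)·(-0.3333) + (-0.3333)·(-0.3333) + (-1.3333)·(-1.3333) + (-1.3333)·(-1.3333) + (1.6667)·(1.6667)) / 5 = 9.3333/5 = 1.8667
  S[X_2,X_3] = ((1.6667)·(-0.3333) + (-0.3333)·(2.6667) + (-0.3333)·(-0.3333) + (-1.3333)·(-1.3333) + (-1.3333)·(-0.3333) + (1.6667)·(-0.3333)) / 5 = 0.3333/5 = 0.0667
  S[X_3,X_3] = ((-0.3333)·(-0.3333) + (2.6667)·(2.6667) + (-0.3333)·(-0.3333) + (-1.3333)·(-1.3333) + (-0.3333)·(-0.3333) + (-0.3333)·(-0.3333)) / 5 = 9.3333/5 = 1.8667

S is symmetric (S[j,i] = S[i,j]). Assembling:

S = [[4.6667, 0.5333, 1.5333],
 [0.5333, 1.8667, 0.0667],
 [1.5333, 0.0667, 1.8667]]


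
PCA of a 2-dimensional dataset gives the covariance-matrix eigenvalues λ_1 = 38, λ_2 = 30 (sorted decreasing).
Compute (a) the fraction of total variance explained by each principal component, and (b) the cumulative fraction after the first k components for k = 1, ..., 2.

Step 1 — total variance = trace(Sigma) = Σ λ_i = 38 + 30 = 68.

Step 2 — fraction explained by component i = λ_i / Σ λ:
  PC1: 38/68 = 0.5588
  PC2: 30/68 = 0.4412

Step 3 — cumulative fraction after k components = (λ_1 + ... + λ_k) / Σ λ:
  k = 1: 38/68 = 0.5588
  k = 2: (38 + 30)/68 = 68/68 = 1

Summary (fraction, with percent):

explained: PC1 0.5588 (55.88%), PC2 0.4412 (44.12%);  cumulative: 0.5588, 1


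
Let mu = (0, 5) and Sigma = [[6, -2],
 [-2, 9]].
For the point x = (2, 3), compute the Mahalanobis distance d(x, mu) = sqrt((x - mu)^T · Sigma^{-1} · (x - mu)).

Step 1 — centre the observation: (x - mu) = (2, -2).

Step 2 — invert Sigma. det(Sigma) = 6·9 - (-2)² = 50.
  Sigma^{-1} = (1/det) · [[d, -b], [-b, a]] = [[0.18, 0.04],
 [0.04, 0.12]].

Step 3 — form the quadratic (x - mu)^T · Sigma^{-1} · (x - mu):
  Sigma^{-1} · (x - mu) = (0.28, -0.16).
  (x - mu)^T · [Sigma^{-1} · (x - mu)] = (2)·(0.28) + (-2)·(-0.16) = 0.88.

Step 4 — take square root: d = √(0.88) ≈ 0.9381.

d(x, mu) = √(0.88) ≈ 0.9381


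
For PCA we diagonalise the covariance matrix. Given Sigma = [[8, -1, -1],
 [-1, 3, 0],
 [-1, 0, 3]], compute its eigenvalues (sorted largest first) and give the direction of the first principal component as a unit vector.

Step 1 — characteristic polynomial p(λ) = det(λI - Sigma) = λ³ - tr·λ² + c_1·λ - det, where tr = trace, c_1 = sum of the principal 2×2 minors, det = det(Sigma):
  tr = 8 + 3 + 3 = 14,
  c_1 = (8·3 - (-1)²) + (8·3 - (-1)²) + (3·3 - (0)²) = 23 + 23 + 9 = 55,
  det = 8·(3·3 - (0)²) - (-1)·((-1)·3 - (0)·(-1)) + (-1)·((-1)·(0) - 3·(-1)) = 8·(9) - (-1)·(-3) + (-1)·(3) = 66.
  So p(λ) = λ³ - 14λ² + 55λ - 66.
Step 2 — look for an integer root (rational root theorem: any rational root is an integer divisor of 66). Testing λ = 3:
  p(3) = 27 - 126 + 165 - 66 = 0  ✓
  Dividing out (λ - 3): p(λ) = (λ - 3)(λ² - 11λ + 22).
Step 3 — remaining eigenvalues from the quadratic λ² - 11λ + 22 = 0:
  Δ = 11² - 4·22 = 121 - 88 = 33,  λ = (11 ± √33)/2 = (11 ± 5.7446)/2 ≈ 8.3723 or 2.6277.
  Sorted: λ_1 = 8.3723,  λ_2 = 3,  λ_3 = 2.6277  (check: sum = 14 = tr ✓).

Step 4 — unit eigenvector for λ_1 ≈ 8.3723: v spans the null space of (Sigma - λ_1 I), whose rows are
  r_1 = (-0.3723, -1, -1),  r_2 = (-1, -5.3723, 0),  r_3 = (-1, 0, -5.3723).
  v is orthogonal to every row, so take v ∝ r_1 × r_2 = ((-1)·(0) - (-1)·(-5.3723), (-1)·(-1) - (-0.3723)·(0), (-0.3723)·(-5.3723) - (-1)·(-1)) ≈ (-5.3723, 1, 1).
  Rescale (multiply by -1 so the first nonzero entry is positive): u = (5.3723, -1, -1).
  ||u|| = √((5.3723)² + (-1)² + (-1)²) = √(30.8614) ≈ 5.5553,  v_1 = u/||u|| ≈ (0.9671, -0.18, -0.18) (||v_1|| = 1).

λ_1 = 8.3723,  λ_2 = 3,  λ_3 = 2.6277;  v_1 ≈ (0.9671, -0.18, -0.18)


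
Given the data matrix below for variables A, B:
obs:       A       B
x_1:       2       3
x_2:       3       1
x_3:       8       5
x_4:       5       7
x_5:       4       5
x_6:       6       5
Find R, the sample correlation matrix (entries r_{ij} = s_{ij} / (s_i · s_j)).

Step 1 — column means:
  mean(A) = (2 + 3 + 8 + 5 + 4 + 6) / 6 = 28/6 = 4.6667
  mean(B) = (3 + 1 + 5 + 7 + 5 + 5) / 6 = 26/6 = 4.3333

Step 2 — sample variances and covariances s[i,j] = (1/(n-1)) · Σ_k (x_{k,i} - mean_i) · (x_{k,j} - mean_j), with n-1 = 5:
  s[A,A] = ((-2.6667)·(-2.6667) + (-1.6667)·(-1.6667) + (3.3333)·(3.3333) + (0.3333)·(0.3333) + (-0.6667)·(-0.6667) + (1.3333)·(1.3333)) / 5 = 23.3333/5 = 4.6667
  s[A,B] = ((-2.6667)·(-1.3333) + (-1.6667)·(-3.3333) + (3.3333)·(0.6667) + (0.3333)·(2.6667) + (-0.6667)·(0.6667) + (1.3333)·(0.6667)) / 5 = 12.6667/5 = 2.5333
  s[B,B] = ((-1.3333)·(-1.3333) + (-3.3333)·(-3.3333) + (0.6667)·(0.6667) + (2.6667)·(2.6667) + (0.6667)·(0.6667) + (0.6667)·(0.6667)) / 5 = 21.3333/5 = 4.2667
  Sample standard deviations s_i = √(s[i,i]):
  s(A) = √(4.6667) = 2.1602
  s(B) = √(4.2667) = 2.0656

Step 3 — r_{ij} = s_{ij} / (s_i · s_j):
  r[A,A] = 1 (diagonal).
  r[A,B] = 2.5333 / (2.1602 · 2.0656) = 2.5333 / 4.4622 = 0.5677
  r[B,B] = 1 (diagonal).

R is symmetric with unit diagonal. Assembling:

R = [[1, 0.5677],
 [0.5677, 1]]


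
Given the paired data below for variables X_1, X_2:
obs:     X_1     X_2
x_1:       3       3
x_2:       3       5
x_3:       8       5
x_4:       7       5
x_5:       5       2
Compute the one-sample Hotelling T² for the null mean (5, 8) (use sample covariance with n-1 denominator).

Step 1 — sample mean vector:
  mean(X_1) = (3 + 3 + 8 + 7 + 5) / 5 = 26/5 = 5.2
  mean(X_2) = (3 + 5 + 5 + 5 + 2) / 5 = 20/5 = 4
  x̄ = (5.2, 4),  deviation x̄ - mu_0 = (5.2, 4) - (5, 8) = (0.2, -4).

Step 2 — sample covariance matrix, S[i,j] = (1/(n-1)) · Σ_k (x_{k,i} - mean_i) · (x_{k,j} - mean_j), divisor n-1 = 4:
  S[X_1,X_1] = ((-2.2)·(-2.2) + (-2.2)·(-2.2) + (2.8)·(2.8) + (1.8)·(1.8) + (-0.2)·(-0.2)) / 4 = 20.8/4 = 5.2
  S[X_1,X_2] = ((-2.2)·(-1) + (-2.2)·(1) + (2.8)·(1) + (1.8)·(1) + (-0.2)·(-2)) / 4 = 5/4 = 1.25
  S[X_2,X_2] = ((-1)·(-1) + (1)·(1) + (1)·(1) + (1)·(1) + (-2)·(-2)) / 4 = 8/4 = 2
  S = [[5.2, 1.25],
 [1.25, 2]].

Step 3 — invert S. det(S) = 5.2·2 - (1.25)² = 8.8375.
  S^{-1} = (1/det) · [[d, -b], [-b, a]] = [[0.2263, -0.1414],
 [-0.1414, 0.5884]].

Step 4 — quadratic form (x̄ - mu_0)^T · S^{-1} · (x̄ - mu_0):
  S^{-1} · (x̄ - mu_0) = (0.611, -2.3819),
  (x̄ - mu_0)^T · [...] = (0.2)·(0.611) + (-4)·(-2.3819) = 9.6498.

Step 5 — scale by n: T² = 5 · 9.6498 = 48.2489.

T² ≈ 48.2489


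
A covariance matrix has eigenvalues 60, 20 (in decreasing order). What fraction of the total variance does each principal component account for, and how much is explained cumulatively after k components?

Step 1 — total variance = trace(Sigma) = Σ λ_i = 60 + 20 = 80.

Step 2 — fraction explained by component i = λ_i / Σ λ:
  PC1: 60/80 = 0.75
  PC2: 20/80 = 0.25

Step 3 — cumulative fraction after k components = (λ_1 + ... + λ_k) / Σ λ:
  k = 1: 60/80 = 0.75
  k = 2: (60 + 20)/80 = 80/80 = 1

Summary (fraction, with percent):

explained: PC1 0.75 (75%), PC2 0.25 (25%);  cumulative: 0.75, 1


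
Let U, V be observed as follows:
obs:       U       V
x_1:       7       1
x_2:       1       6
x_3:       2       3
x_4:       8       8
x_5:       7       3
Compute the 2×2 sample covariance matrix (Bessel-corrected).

Step 1 — column means:
  mean(U) = (7 + 1 + 2 + 8 + 7) / 5 = 25/5 = 5
  mean(V) = (1 + 6 + 3 + 8 + 3) / 5 = 21/5 = 4.2

Step 2 — sample covariance S[i,j] = (1/(n-1)) · Σ_k (x_{k,i} - mean_i) · (x_{k,j} - mean_j), with n-1 = 4.
  S[U,U] = ((2)·(2) + (-4)·(-4) + (-3)·(-3) + (3)·(3) + (2)·(2)) / 4 = 42/4 = 10.5
  S[U,V] = ((2)·(-3.2) + (-4)·(1.8) + (-3)·(-1.2) + (3)·(3.8) + (2)·(-1.2)) / 4 = -1/4 = -0.25
  S[V,V] = ((-3.2)·(-3.2) + (1.8)·(1.8) + (-1.2)·(-1.2) + (3.8)·(3.8) + (-1.2)·(-1.2)) / 4 = 30.8/4 = 7.7

S is symmetric (S[j,i] = S[i,j]). Assembling:

S = [[10.5, -0.25],
 [-0.25, 7.7]]


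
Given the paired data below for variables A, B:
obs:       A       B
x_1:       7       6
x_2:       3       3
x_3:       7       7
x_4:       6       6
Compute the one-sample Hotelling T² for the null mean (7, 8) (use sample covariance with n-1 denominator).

Step 1 — sample mean vector:
  mean(A) = (7 + 3 + 7 + 6) / 4 = 23/4 = 5.75
  mean(B) = (6 + 3 + 7 + 6) / 4 = 22/4 = 5.5
  x̄ = (5.75, 5.5),  deviation x̄ - mu_0 = (5.75, 5.5) - (7, 8) = (-1.25, -2.5).

Step 2 — sample covariance matrix, S[i,j] = (1/(n-1)) · Σ_k (x_{k,i} - mean_i) · (x_{k,j} - mean_j), divisor n-1 = 3:
  S[A,A] = ((1.25)·(1.25) + (-2.75)·(-2.75) + (1.25)·(1.25) + (0.25)·(0.25)) / 3 = 10.75/3 = 3.5833
  S[A,B] = ((1.25)·(0.5) + (-2.75)·(-2.5) + (1.25)·(1.5) + (0.25)·(0.5)) / 3 = 9.5/3 = 3.1667
  S[B,B] = ((0.5)·(0.5) + (-2.5)·(-2.5) + (1.5)·(1.5) + (0.5)·(0.5)) / 3 = 9/3 = 3
  S = [[3.5833, 3.1667],
 [3.1667, 3]].

Step 3 — invert S. det(S) = 3.5833·3 - (3.1667)² = 0.7222.
  S^{-1} = (1/det) · [[d, -b], [-b, a]] = [[4.1538, -4.3846],
 [-4.3846, 4.9615]].

Step 4 — quadratic form (x̄ - mu_0)^T · S^{-1} · (x̄ - mu_0):
  S^{-1} · (x̄ - mu_0) = (5.7692, -6.9231),
  (x̄ - mu_0)^T · [...] = (-1.25)·(5.7692) + (-2.5)·(-6.9231) = 10.0962.

Step 5 — scale by n: T² = 4 · 10.0962 = 40.3846.

T² ≈ 40.3846
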